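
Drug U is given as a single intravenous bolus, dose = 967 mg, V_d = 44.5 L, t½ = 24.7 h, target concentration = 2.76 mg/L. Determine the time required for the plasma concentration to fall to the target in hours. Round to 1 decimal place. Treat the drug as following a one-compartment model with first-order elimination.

73.5 h

C₀ = Dose / Vd = 967.0 / 44.5 = 21.73 mg/L
k = ln2 / t½ = 0.693147 / 24.7 = 0.02806 h⁻¹
t = ln(C₀ / C) / k = ln(21.73 / 2.76) / 0.02806
  = ln(7.873) / 0.02806 = 2.063 / 0.02806 = 73.52 h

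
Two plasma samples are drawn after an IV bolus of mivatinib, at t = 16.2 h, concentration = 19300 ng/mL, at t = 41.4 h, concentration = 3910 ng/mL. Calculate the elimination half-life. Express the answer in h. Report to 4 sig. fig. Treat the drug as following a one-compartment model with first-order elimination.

10.94 h

k = ln(C₁/C₂) / (t₂ − t₁) = ln(19300/3910) / (41.4 − 16.2)
  = 1.597 / 25.20 = 0.06337 h⁻¹
t½ = ln2 / k = 0.693147 / 0.06337 = 10.94 h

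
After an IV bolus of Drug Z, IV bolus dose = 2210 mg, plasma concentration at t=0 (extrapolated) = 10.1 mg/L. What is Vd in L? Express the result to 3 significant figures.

219 L

Vd = Dose / C₀ = 2210 / 10.1 = 218.8 L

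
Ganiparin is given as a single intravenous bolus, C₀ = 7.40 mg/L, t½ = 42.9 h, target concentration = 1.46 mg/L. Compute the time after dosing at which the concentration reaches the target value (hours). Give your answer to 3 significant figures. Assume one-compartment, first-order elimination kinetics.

100 h

k = ln2 / t½ = 0.693147 / 42.9 = 0.01616 h⁻¹
t = ln(C₀ / C) / k = ln(7.400 / 1.46) / 0.01616
  = ln(5.068) / 0.01616 = 1.623 / 0.01616 = 100.4 h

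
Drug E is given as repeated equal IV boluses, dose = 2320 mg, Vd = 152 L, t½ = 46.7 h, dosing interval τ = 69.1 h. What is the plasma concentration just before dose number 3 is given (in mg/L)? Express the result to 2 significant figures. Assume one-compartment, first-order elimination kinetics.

C₀ per dose = Dose / Vd = 2320 / 152 = 15.26 mg/L
k = ln2 / t½ = 0.693147 / 46.7 = 0.01484 h⁻¹
Fraction remaining after one interval: r = e^(−kτ) = e^(−0.01484 × 69.1) = 0.3586
Before dose 3, 2 doses have been given (aged 1τ, 2τ).
C_trough = C₀ × (r + r²) = 15.26 × (0.3586 + 0.1286) = 7.435 mg/L

7.4 mg/L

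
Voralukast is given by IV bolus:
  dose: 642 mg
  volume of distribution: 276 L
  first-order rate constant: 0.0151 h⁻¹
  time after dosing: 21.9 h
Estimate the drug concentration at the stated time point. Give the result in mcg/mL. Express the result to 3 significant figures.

1.67 mcg/mL

C₀ = Dose / Vd = 642.0 / 276 = 2.326 mg/L
C = C₀ · e^(−k·t) = 2.326 × e^(−0.01510 × 21.9)
  = 2.326 × 0.7184 = 1.671 mg/L
(1.671 mg/L = 1.671 mcg/mL)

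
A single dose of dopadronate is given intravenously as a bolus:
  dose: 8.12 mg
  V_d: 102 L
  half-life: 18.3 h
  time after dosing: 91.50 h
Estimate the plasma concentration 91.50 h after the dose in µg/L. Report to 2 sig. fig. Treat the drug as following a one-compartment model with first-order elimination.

2.5 µg/L

C₀ = Dose / Vd = 8.120 / 102 = 0.07961 mg/L
k = ln2 / t½ = 0.693147 / 18.3 = 0.03788 h⁻¹
t / t½ = 91.50 / 18.3 = 5 half-lives
C = C₀ × (1/2)^5 = 0.07961 × 0.03125 = 0.002488 mg/L
Convert: 0.002488 mg/L × 1000 = 2.488 µg/L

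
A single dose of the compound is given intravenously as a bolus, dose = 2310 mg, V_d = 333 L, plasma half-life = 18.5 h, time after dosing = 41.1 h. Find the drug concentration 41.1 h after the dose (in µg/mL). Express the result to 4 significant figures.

C₀ = Dose / Vd = 2310 / 333 = 6.937 mg/L
k = ln2 / t½ = 0.693147 / 18.5 = 0.03747 h⁻¹
C = C₀ · e^(−k·t) = 6.937 × e^(−0.03747 × 41.1)
  = 6.937 × 0.2144 = 1.487 mg/L
(1.487 mg/L = 1.487 µg/mL)

1.487 µg/mL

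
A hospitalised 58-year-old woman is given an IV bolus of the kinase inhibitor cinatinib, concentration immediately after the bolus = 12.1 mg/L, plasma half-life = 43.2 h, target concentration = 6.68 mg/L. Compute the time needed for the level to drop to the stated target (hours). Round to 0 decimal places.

k = ln2 / t½ = 0.693147 / 43.2 = 0.01605 h⁻¹
t = ln(C₀ / C) / k = ln(12.10 / 6.68) / 0.01605
  = ln(1.811) / 0.01605 = 0.5939 / 0.01605 = 37.00 h

37 h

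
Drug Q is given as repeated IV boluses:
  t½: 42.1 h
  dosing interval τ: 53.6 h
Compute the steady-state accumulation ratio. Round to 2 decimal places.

k = ln2 / t½ = 0.693147 / 42.1 = 0.01646 h⁻¹
e^(−kτ) = e^(−0.01646 × 53.6) = 0.4138
Accumulation ratio R = 1 / (1 − e^(−kτ)) = 1 / (1 − 0.4138) = 1.706

1.71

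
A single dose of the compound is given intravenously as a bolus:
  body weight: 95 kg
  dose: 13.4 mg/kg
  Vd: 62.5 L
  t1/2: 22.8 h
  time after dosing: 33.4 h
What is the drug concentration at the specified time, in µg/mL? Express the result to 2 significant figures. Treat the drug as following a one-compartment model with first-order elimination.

7.4 µg/mL

Total dose = 13.4 × 95 = 1273 mg
C₀ = Dose / Vd = 1273 / 62.5 = 20.37 mg/L
k = ln2 / t½ = 0.693147 / 22.8 = 0.03040 h⁻¹
C = C₀ · e^(−k·t) = 20.37 × e^(−0.03040 × 33.4)
  = 20.37 × 0.3623 = 7.380 mg/L
(7.380 mg/L = 7.380 µg/mL)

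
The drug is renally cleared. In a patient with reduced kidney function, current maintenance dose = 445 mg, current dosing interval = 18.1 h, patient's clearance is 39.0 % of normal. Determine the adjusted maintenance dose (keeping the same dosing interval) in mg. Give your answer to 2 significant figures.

170 mg

To keep the same average steady-state level, dosing rate must scale with clearance.
CL ratio = 39.0 / 100 = 0.3900
New dose (same interval) = 445 × 0.3900 = 173.6 mg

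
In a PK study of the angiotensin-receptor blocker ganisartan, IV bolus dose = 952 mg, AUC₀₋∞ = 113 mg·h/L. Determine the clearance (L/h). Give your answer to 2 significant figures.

CL = Dose / AUC = 952 / 113 = 8.425 L/h

8.4 L/h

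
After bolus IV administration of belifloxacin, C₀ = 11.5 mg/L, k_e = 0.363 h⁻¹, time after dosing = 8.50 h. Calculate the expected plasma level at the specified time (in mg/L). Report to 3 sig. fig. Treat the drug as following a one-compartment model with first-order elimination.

0.526 mg/L

C = C₀ · e^(−k·t) = 11.50 × e^(−0.3630 × 8.50)
  = 11.50 × 0.04571 = 0.5257 mg/L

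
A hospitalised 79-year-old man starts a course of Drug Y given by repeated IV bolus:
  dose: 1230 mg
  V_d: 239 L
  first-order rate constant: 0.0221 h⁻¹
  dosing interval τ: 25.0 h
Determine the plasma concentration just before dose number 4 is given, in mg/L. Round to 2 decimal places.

5.65 mg/L

C₀ per dose = Dose / Vd = 1230 / 239 = 5.146 mg/L
Fraction remaining after one interval: r = e^(−kτ) = e^(−0.02210 × 25.0) = 0.5755
Before dose 4, 3 doses have been given (aged 1τ, 2τ, 3τ).
C_trough = C₀ × (r + r² + … + r^3) = C₀ × r(1−r^3)/(1−r)
        = 5.146 × 0.5755 × (1 − 0.1906) / (1 − 0.5755) = 5.647 mg/L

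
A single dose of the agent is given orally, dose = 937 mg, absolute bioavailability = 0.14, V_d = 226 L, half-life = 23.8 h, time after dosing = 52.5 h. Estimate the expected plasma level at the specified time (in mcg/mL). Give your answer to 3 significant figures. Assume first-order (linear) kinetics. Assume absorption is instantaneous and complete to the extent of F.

Amount reaching circulation = F × Dose = 0.14 × 937.0 = 131.2 mg
C₀ = F·Dose / Vd = 131.2 / 226 = 0.5805 mg/L
k = ln2 / t½ = 0.693147 / 23.8 = 0.02912 h⁻¹
C = C₀ · e^(−k·t) = 0.5805 × e^(−0.02912 × 52.5)
  = 0.5805 × 0.2168 = 0.1259 mg/L
(0.1259 mg/L = 0.1259 mcg/mL)

0.126 mcg/mL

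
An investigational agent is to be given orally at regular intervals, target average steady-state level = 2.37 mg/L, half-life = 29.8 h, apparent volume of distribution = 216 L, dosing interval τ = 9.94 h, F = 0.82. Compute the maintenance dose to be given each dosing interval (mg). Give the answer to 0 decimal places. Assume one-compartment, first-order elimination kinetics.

144 mg

k = ln2 / t½ = 0.693147 / 29.8 = 0.02326 h⁻¹
CL = k × Vd = 0.02326 × 216 = 5.024 L/h
At steady state, F × (Dose/τ) = Css × CL.
Dose = Css × CL × τ / F = 2.37 × 5.024 × 9.94 / 0.82 = 144.3 mg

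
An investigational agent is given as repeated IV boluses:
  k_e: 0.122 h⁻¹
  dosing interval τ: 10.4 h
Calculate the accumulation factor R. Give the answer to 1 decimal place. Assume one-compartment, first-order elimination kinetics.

e^(−kτ) = e^(−0.1220 × 10.4) = 0.2812
Accumulation ratio R = 1 / (1 − e^(−kτ)) = 1 / (1 − 0.2812) = 1.391

1.4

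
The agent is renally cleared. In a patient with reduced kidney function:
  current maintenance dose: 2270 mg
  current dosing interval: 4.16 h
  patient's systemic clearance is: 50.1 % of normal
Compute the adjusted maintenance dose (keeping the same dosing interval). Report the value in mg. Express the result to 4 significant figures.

1137 mg

To keep the same average steady-state level, dosing rate must scale with clearance.
CL ratio = 50.1 / 100 = 0.5010
New dose (same interval) = 2270 × 0.5010 = 1137 mg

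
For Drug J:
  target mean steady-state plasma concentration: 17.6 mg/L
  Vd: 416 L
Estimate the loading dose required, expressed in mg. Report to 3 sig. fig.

LD = Css × Vd = 17.6 × 416 = 7322 mg

7320 mg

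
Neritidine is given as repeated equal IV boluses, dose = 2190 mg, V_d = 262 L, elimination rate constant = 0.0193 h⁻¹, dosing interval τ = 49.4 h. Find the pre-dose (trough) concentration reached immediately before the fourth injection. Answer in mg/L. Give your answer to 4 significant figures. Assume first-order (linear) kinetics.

C₀ per dose = Dose / Vd = 2190 / 262 = 8.359 mg/L
Fraction remaining after one interval: r = e^(−kτ) = e^(−0.01930 × 49.4) = 0.3854
Before dose 4, 3 doses have been given (aged 1τ, 2τ, 3τ).
C_trough = C₀ × (r + r² + … + r^3) = C₀ × r(1−r^3)/(1−r)
        = 8.359 × 0.3854 × (1 − 0.05724) / (1 − 0.3854) = 4.942 mg/L

4.942 mg/L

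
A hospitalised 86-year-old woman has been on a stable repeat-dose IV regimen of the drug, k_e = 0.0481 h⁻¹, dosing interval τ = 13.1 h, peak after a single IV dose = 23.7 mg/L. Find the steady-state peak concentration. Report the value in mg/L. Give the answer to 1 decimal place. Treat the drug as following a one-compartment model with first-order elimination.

e^(−kτ) = e^(−0.04810 × 13.1) = 0.5325
Accumulation ratio R = 1 / (1 − e^(−kτ)) = 1 / (1 − 0.5325) = 2.139
Steady-state peak = C₀ × R = 23.7 × 2.139 = 50.69 mg/L

50.7 mg/L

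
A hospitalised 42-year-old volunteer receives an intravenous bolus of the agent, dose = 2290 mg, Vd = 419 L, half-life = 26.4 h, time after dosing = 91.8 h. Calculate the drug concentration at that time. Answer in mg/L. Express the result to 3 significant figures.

C₀ = Dose / Vd = 2290 / 419 = 5.465 mg/L
k = ln2 / t½ = 0.693147 / 26.4 = 0.02626 h⁻¹
C = C₀ · e^(−k·t) = 5.465 × e^(−0.02626 × 91.8)
  = 5.465 × 0.08976 = 0.4905 mg/L

0.491 mg/L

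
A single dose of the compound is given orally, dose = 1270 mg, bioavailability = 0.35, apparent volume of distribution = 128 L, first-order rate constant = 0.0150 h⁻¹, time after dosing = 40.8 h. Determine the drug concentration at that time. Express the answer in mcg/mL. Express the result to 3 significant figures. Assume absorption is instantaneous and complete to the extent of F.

Amount reaching circulation = F × Dose = 0.35 × 1270 = 444.5 mg
C₀ = F·Dose / Vd = 444.5 / 128 = 3.473 mg/L
C = C₀ · e^(−k·t) = 3.473 × e^(−0.01500 × 40.8)
  = 3.473 × 0.5423 = 1.883 mg/L
(1.883 mg/L = 1.883 mcg/mL)

1.88 mcg/mL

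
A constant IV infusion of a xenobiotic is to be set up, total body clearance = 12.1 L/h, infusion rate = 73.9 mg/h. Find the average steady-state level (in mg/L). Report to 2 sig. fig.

At steady state Css = R₀ / CL = 73.9 / 12.10 = 6.107 mg/L

6.1 mg/L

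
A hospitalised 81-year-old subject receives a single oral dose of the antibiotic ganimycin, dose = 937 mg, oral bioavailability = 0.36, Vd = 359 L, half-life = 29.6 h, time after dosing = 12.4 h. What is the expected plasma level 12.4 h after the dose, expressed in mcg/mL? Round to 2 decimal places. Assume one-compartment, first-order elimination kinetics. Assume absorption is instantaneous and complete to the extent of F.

0.70 mcg/mL

Amount reaching circulation = F × Dose = 0.36 × 937.0 = 337.3 mg
C₀ = F·Dose / Vd = 337.3 / 359 = 0.9396 mg/L
k = ln2 / t½ = 0.693147 / 29.6 = 0.02342 h⁻¹
C = C₀ · e^(−k·t) = 0.9396 × e^(−0.02342 × 12.4)
  = 0.9396 × 0.7480 = 0.7028 mg/L
(0.7028 mg/L = 0.7028 mcg/mL)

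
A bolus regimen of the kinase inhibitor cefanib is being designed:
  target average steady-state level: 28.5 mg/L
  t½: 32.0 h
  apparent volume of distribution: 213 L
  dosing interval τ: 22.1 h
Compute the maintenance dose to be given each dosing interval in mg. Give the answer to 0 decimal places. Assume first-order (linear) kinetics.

2906 mg

k = ln2 / t½ = 0.693147 / 32.0 = 0.02166 h⁻¹
CL = k × Vd = 0.02166 × 213 = 4.614 L/h
At steady state, Dose/τ = Css × CL.
Dose = Css × CL × τ = 28.5 × 4.614 × 22.1 = 2906 mg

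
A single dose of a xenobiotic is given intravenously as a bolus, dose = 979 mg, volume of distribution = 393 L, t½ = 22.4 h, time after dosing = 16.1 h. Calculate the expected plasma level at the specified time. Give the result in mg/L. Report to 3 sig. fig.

C₀ = Dose / Vd = 979.0 / 393 = 2.491 mg/L
k = ln2 / t½ = 0.693147 / 22.4 = 0.03094 h⁻¹
C = C₀ · e^(−k·t) = 2.491 × e^(−0.03094 × 16.1)
  = 2.491 × 0.6077 = 1.514 mg/L

1.51 mg/L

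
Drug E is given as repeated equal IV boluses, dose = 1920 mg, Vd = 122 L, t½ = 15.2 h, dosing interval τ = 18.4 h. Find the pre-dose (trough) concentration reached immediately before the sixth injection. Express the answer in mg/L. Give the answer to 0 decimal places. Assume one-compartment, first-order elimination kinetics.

12 mg/L

C₀ per dose = Dose / Vd = 1920 / 122 = 15.74 mg/L
k = ln2 / t½ = 0.693147 / 15.2 = 0.04560 h⁻¹
Fraction remaining after one interval: r = e^(−kτ) = e^(−0.04560 × 18.4) = 0.4321
Before dose 6, 5 doses have been given (aged 1τ, 2τ, 3τ, 4τ, 5τ).
C_trough = C₀ × (r + r² + … + r^5) = C₀ × r(1−r^5)/(1−r)
        = 15.74 × 0.4321 × (1 − 0.01506) / (1 − 0.4321) = 11.80 mg/L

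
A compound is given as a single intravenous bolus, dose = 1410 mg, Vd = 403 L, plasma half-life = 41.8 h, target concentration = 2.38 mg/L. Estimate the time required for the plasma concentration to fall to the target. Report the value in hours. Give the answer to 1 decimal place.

23.2 h

C₀ = Dose / Vd = 1410 / 403 = 3.499 mg/L
k = ln2 / t½ = 0.693147 / 41.8 = 0.01658 h⁻¹
t = ln(C₀ / C) / k = ln(3.499 / 2.38) / 0.01658
  = ln(1.470) / 0.01658 = 0.3853 / 0.01658 = 23.24 h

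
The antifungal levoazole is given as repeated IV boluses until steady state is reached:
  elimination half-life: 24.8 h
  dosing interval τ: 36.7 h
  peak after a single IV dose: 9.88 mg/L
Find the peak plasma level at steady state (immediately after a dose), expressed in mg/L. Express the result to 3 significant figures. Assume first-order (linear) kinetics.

k = ln2 / t½ = 0.693147 / 24.8 = 0.02795 h⁻¹
e^(−kτ) = e^(−0.02795 × 36.7) = 0.3585
Accumulation ratio R = 1 / (1 − e^(−kτ)) = 1 / (1 − 0.3585) = 1.559
Steady-state peak = C₀ × R = 9.88 × 1.559 = 15.40 mg/L

15.4 mg/L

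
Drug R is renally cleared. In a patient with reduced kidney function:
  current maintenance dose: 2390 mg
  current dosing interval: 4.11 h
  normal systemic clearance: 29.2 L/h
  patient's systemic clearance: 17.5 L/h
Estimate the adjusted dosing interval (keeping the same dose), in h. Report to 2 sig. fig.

To keep the same average steady-state level, dosing rate must scale with clearance.
CL ratio = 17.5 / 29.2 = 0.5993
New interval (same dose) = 4.11 / 0.5993 = 6.858 h

6.9 h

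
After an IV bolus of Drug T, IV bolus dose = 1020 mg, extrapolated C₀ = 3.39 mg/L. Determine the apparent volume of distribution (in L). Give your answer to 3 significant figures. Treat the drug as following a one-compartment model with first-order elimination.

301 L

Vd = Dose / C₀ = 1020 / 3.39 = 300.9 L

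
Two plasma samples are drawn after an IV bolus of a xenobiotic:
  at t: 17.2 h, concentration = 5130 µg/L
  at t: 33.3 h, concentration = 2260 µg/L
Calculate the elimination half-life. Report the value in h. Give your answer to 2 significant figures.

k = ln(C₁/C₂) / (t₂ − t₁) = ln(5130/2260) / (33.3 − 17.2)
  = 0.8197 / 16.10 = 0.05091 h⁻¹
t½ = ln2 / k = 0.693147 / 0.05091 = 13.62 h

14 h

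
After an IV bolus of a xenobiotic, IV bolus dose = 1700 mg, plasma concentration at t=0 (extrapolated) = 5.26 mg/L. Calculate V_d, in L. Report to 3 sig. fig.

323 L

Vd = Dose / C₀ = 1700 / 5.26 = 323.2 L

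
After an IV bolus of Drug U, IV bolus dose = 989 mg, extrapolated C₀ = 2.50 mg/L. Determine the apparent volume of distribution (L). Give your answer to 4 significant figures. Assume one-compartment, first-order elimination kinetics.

Vd = Dose / C₀ = 989.0 / 2.50 = 395.6 L

395.6 L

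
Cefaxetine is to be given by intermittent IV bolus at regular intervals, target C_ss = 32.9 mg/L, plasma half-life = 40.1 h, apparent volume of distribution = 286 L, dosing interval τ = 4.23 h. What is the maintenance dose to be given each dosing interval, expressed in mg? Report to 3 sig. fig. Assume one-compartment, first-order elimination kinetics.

k = ln2 / t½ = 0.693147 / 40.1 = 0.01729 h⁻¹
CL = k × Vd = 0.01729 × 286 = 4.945 L/h
At steady state, Dose/τ = Css × CL.
Dose = Css × CL × τ = 32.9 × 4.945 × 4.23 = 688.2 mg

688 mg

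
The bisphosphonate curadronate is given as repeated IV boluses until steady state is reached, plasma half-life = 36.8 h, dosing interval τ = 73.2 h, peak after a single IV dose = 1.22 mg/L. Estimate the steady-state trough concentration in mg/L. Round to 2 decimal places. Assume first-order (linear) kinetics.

k = ln2 / t½ = 0.693147 / 36.8 = 0.01884 h⁻¹
e^(−kτ) = e^(−0.01884 × 73.2) = 0.2518
Accumulation ratio R = 1 / (1 − e^(−kτ)) = 1 / (1 − 0.2518) = 1.337
Steady-state trough = C₀ × R × e^(−kτ) = 1.22 × 1.337 × 0.2518 = 0.4107 mg/L

0.41 mg/L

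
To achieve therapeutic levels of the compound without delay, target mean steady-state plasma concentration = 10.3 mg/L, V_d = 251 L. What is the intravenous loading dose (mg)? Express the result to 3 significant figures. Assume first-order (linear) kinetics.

2590 mg

LD = Css × Vd = 10.3 × 251 = 2585 mg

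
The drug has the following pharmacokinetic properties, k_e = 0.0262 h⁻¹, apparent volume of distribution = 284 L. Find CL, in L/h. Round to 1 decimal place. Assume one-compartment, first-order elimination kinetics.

7.4 L/h

CL = k × Vd = 0.0262 × 284 = 7.441 L/h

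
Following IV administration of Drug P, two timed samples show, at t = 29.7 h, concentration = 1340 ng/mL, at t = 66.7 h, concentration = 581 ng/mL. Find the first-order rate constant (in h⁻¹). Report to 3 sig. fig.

k = ln(C₁/C₂) / (t₂ − t₁) = ln(1340/581) / (66.7 − 29.7)
  = 0.8357 / 37.00 = 0.02259 h⁻¹

0.0226 h⁻¹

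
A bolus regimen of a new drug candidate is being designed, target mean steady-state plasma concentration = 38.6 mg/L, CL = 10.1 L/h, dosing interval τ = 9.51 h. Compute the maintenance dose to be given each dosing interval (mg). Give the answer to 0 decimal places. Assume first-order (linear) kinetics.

At steady state, Dose/τ = Css × CL.
Dose = Css × CL × τ = 38.6 × 10.10 × 9.51 = 3708 mg

3708 mg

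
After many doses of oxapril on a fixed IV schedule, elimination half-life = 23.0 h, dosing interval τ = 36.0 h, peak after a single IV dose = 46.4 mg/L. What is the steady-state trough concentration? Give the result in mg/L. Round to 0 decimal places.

24 mg/L

k = ln2 / t½ = 0.693147 / 23.0 = 0.03014 h⁻¹
e^(−kτ) = e^(−0.03014 × 36.0) = 0.3379
Accumulation ratio R = 1 / (1 − e^(−kτ)) = 1 / (1 − 0.3379) = 1.510
Steady-state trough = C₀ × R × e^(−kτ) = 46.4 × 1.510 × 0.3379 = 23.67 mg/L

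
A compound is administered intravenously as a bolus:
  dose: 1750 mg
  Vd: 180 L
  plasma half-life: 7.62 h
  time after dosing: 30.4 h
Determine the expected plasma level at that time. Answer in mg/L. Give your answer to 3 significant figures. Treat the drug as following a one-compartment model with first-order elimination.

C₀ = Dose / Vd = 1750 / 180 = 9.722 mg/L
k = ln2 / t½ = 0.693147 / 7.62 = 0.09096 h⁻¹
C = C₀ · e^(−k·t) = 9.722 × e^(−0.09096 × 30.4)
  = 9.722 × 0.06296 = 0.6121 mg/L

0.612 mg/L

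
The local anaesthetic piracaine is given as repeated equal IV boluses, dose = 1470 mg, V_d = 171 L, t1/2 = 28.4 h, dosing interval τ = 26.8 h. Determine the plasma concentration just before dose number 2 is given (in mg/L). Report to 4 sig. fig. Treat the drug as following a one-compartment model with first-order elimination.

4.469 mg/L

C₀ per dose = Dose / Vd = 1470 / 171 = 8.596 mg/L
k = ln2 / t½ = 0.693147 / 28.4 = 0.02441 h⁻¹
Fraction remaining after one interval: r = e^(−kτ) = e^(−0.02441 × 26.8) = 0.5199
Before dose 2, 1 dose has been given (aged 1τ).
C_trough = C₀ × r = 8.596 × 0.5199 = 4.469 mg/L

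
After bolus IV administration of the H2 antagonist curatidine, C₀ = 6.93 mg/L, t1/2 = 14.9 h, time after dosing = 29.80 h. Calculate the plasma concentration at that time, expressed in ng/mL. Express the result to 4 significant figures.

k = ln2 / t½ = 0.693147 / 14.9 = 0.04652 h⁻¹
t / t½ = 29.80 / 14.9 = 2 half-lives
C = C₀ × (1/2)^2 = 6.930 × 0.2500 = 1.733 mg/L
Convert: 1.733 mg/L × 1000 = 1733 ng/mL

1733 ng/mL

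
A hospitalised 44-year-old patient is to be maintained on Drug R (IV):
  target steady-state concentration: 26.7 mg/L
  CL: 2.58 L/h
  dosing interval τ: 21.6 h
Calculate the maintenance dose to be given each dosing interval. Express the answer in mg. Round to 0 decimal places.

1488 mg

At steady state, Dose/τ = Css × CL.
Dose = Css × CL × τ = 26.7 × 2.580 × 21.6 = 1488 mg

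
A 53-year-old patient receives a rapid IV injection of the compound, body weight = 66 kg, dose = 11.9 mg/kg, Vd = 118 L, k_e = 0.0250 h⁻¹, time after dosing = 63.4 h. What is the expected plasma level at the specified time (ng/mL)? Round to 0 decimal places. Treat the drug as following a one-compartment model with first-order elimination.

1364 ng/mL

Total dose = 11.9 × 66 = 785.4 mg
C₀ = Dose / Vd = 785.4 / 118 = 6.656 mg/L
C = C₀ · e^(−k·t) = 6.656 × e^(−0.02500 × 63.4)
  = 6.656 × 0.2049 = 1.364 mg/L
Convert: 1.364 mg/L × 1000 = 1364 ng/mL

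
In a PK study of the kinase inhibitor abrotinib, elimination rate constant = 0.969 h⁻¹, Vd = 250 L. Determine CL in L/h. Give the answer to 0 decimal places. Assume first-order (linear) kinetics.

CL = k × Vd = 0.969 × 250 = 242.3 L/h

242 L/h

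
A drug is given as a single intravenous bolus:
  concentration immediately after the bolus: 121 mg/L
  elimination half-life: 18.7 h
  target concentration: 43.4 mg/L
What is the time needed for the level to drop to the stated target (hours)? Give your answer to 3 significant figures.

k = ln2 / t½ = 0.693147 / 18.7 = 0.03707 h⁻¹
t = ln(C₀ / C) / k = ln(121.0 / 43.4) / 0.03707
  = ln(2.788) / 0.03707 = 1.025 / 0.03707 = 27.65 h

27.7 h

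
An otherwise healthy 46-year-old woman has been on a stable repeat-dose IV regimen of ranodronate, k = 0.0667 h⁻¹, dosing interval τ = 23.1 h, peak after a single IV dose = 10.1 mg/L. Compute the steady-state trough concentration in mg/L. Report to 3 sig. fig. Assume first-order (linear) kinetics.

2.75 mg/L

e^(−kτ) = e^(−0.06670 × 23.1) = 0.2142
Accumulation ratio R = 1 / (1 − e^(−kτ)) = 1 / (1 − 0.2142) = 1.273
Steady-state trough = C₀ × R × e^(−kτ) = 10.1 × 1.273 × 0.2142 = 2.754 mg/L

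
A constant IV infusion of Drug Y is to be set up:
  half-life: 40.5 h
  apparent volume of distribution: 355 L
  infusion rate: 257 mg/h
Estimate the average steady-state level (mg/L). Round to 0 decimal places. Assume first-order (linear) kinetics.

k = ln2 / t½ = 0.693147 / 40.5 = 0.01711 h⁻¹
CL = k × Vd = 0.01711 × 355 = 6.074 L/h
At steady state Css = R₀ / CL = 257 / 6.074 = 42.31 mg/L

42 mg/L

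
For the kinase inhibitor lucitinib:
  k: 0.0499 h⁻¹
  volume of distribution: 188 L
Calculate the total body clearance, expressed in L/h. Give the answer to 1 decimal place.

9.4 L/h

CL = k × Vd = 0.0499 × 188 = 9.381 L/h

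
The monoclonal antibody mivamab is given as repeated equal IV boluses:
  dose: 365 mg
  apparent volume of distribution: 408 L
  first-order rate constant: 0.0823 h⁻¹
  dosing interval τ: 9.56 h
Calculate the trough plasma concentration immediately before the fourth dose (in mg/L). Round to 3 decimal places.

0.677 mg/L

C₀ per dose = Dose / Vd = 365 / 408 = 0.8946 mg/L
Fraction remaining after one interval: r = e^(−kτ) = e^(−0.08230 × 9.56) = 0.4553
Before dose 4, 3 doses have been given (aged 1τ, 2τ, 3τ).
C_trough = C₀ × (r + r² + … + r^3) = C₀ × r(1−r^3)/(1−r)
        = 0.8946 × 0.4553 × (1 − 0.09438) / (1 − 0.4553) = 0.6772 mg/L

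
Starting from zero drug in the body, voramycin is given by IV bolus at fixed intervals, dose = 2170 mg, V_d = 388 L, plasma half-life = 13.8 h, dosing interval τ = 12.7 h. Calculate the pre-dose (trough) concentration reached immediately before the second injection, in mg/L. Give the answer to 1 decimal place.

C₀ per dose = Dose / Vd = 2170 / 388 = 5.593 mg/L
k = ln2 / t½ = 0.693147 / 13.8 = 0.05023 h⁻¹
Fraction remaining after one interval: r = e^(−kτ) = e^(−0.05023 × 12.7) = 0.5284
Before dose 2, 1 dose has been given (aged 1τ).
C_trough = C₀ × r = 5.593 × 0.5284 = 2.955 mg/L

3.0 mg/L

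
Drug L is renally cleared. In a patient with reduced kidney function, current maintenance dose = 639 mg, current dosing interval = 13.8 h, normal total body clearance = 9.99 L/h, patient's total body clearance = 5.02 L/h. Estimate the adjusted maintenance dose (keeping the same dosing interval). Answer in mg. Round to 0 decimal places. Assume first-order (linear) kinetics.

321 mg

To keep the same average steady-state level, dosing rate must scale with clearance.
CL ratio = 5.02 / 9.99 = 0.5025
New dose (same interval) = 639 × 0.5025 = 321.1 mg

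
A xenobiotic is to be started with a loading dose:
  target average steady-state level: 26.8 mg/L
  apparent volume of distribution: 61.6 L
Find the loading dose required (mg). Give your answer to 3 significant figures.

LD = Css × Vd = 26.8 × 61.6 = 1651 mg

1650 mg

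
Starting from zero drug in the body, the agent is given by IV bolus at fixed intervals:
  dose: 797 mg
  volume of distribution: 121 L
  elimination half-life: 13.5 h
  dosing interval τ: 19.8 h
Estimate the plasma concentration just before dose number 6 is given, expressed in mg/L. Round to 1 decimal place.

C₀ per dose = Dose / Vd = 797 / 121 = 6.587 mg/L
k = ln2 / t½ = 0.693147 / 13.5 = 0.05134 h⁻¹
Fraction remaining after one interval: r = e^(−kτ) = e^(−0.05134 × 19.8) = 0.3618
Before dose 6, 5 doses have been given (aged 1τ, 2τ, 3τ, 4τ, 5τ).
C_trough = C₀ × (r + r² + … + r^5) = C₀ × r(1−r^5)/(1−r)
        = 6.587 × 0.3618 × (1 − 0.006199) / (1 − 0.3618) = 3.711 mg/L

3.7 mg/L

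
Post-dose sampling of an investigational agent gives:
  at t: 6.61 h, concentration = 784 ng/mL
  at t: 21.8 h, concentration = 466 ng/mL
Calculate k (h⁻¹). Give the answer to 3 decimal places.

0.034 h⁻¹

k = ln(C₁/C₂) / (t₂ − t₁) = ln(784/466) / (21.8 − 6.61)
  = 0.5202 / 15.19 = 0.03425 h⁻¹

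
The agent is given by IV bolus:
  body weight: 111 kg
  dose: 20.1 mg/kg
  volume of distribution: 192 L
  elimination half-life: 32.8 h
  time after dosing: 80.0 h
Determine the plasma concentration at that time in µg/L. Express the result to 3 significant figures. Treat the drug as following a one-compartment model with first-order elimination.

2140 µg/L

Total dose = 20.1 × 111 = 2231 mg
C₀ = Dose / Vd = 2231 / 192 = 11.62 mg/L
k = ln2 / t½ = 0.693147 / 32.8 = 0.02113 h⁻¹
C = C₀ · e^(−k·t) = 11.62 × e^(−0.02113 × 80.0)
  = 11.62 × 0.1844 = 2.143 mg/L
Convert: 2.143 mg/L × 1000 = 2143 µg/L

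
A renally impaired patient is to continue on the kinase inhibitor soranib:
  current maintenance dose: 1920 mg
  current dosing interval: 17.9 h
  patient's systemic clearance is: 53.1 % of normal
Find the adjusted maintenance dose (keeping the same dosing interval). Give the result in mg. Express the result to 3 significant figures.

1020 mg

To keep the same average steady-state level, dosing rate must scale with clearance.
CL ratio = 53.1 / 100 = 0.5310
New dose (same interval) = 1920 × 0.5310 = 1020 mg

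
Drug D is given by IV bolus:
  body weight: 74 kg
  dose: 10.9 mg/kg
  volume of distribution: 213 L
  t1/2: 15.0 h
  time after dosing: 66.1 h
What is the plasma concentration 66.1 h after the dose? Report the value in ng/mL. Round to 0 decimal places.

Total dose = 10.9 × 74 = 806.6 mg
C₀ = Dose / Vd = 806.6 / 213 = 3.787 mg/L
k = ln2 / t½ = 0.693147 / 15.0 = 0.04621 h⁻¹
C = C₀ · e^(−k·t) = 3.787 × e^(−0.04621 × 66.1)
  = 3.787 × 0.04715 = 0.1786 mg/L
Convert: 0.1786 mg/L × 1000 = 178.6 ng/mL

179 ng/mL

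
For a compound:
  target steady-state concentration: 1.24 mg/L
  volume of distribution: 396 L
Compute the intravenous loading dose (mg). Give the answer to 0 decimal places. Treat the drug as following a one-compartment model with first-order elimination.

LD = Css × Vd = 1.24 × 396 = 491.0 mg

491 mg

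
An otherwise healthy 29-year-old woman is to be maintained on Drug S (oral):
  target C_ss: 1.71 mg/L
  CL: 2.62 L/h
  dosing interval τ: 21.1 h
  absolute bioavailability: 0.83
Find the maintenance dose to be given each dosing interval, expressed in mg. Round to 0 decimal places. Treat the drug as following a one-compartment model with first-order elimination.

At steady state, F × (Dose/τ) = Css × CL.
Dose = Css × CL × τ / F = 1.71 × 2.620 × 21.1 / 0.83 = 113.9 mg

114 mg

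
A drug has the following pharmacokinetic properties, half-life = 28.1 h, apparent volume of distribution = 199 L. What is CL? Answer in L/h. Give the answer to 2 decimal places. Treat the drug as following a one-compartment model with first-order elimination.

k = ln2 / t½ = 0.693147 / 28.1 = 0.02467 h⁻¹
CL = k × Vd = 0.02467 × 199 = 4.909 L/h

4.91 L/h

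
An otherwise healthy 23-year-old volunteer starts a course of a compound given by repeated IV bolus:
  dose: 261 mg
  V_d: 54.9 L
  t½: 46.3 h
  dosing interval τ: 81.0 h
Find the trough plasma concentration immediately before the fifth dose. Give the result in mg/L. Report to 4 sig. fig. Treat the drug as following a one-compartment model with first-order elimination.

1.997 mg/L

C₀ per dose = Dose / Vd = 261 / 54.9 = 4.754 mg/L
k = ln2 / t½ = 0.693147 / 46.3 = 0.01497 h⁻¹
Fraction remaining after one interval: r = e^(−kτ) = e^(−0.01497 × 81.0) = 0.2974
Before dose 5, 4 doses have been given (aged 1τ, 2τ, 3τ, 4τ).
C_trough = C₀ × (r + r² + … + r^4) = C₀ × r(1−r^4)/(1−r)
        = 4.754 × 0.2974 × (1 − 0.007823) / (1 − 0.2974) = 1.997 mg/L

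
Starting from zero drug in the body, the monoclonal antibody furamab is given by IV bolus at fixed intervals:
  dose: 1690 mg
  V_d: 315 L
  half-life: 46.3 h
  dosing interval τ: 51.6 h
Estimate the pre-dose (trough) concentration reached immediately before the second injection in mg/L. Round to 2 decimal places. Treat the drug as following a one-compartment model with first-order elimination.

2.48 mg/L

C₀ per dose = Dose / Vd = 1690 / 315 = 5.365 mg/L
k = ln2 / t½ = 0.693147 / 46.3 = 0.01497 h⁻¹
Fraction remaining after one interval: r = e^(−kτ) = e^(−0.01497 × 51.6) = 0.4619
Before dose 2, 1 dose has been given (aged 1τ).
C_trough = C₀ × r = 5.365 × 0.4619 = 2.478 mg/L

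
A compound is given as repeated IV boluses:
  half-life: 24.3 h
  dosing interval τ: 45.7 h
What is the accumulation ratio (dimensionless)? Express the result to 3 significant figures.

1.37

k = ln2 / t½ = 0.693147 / 24.3 = 0.02852 h⁻¹
e^(−kτ) = e^(−0.02852 × 45.7) = 0.2716
Accumulation ratio R = 1 / (1 − e^(−kτ)) = 1 / (1 − 0.2716) = 1.373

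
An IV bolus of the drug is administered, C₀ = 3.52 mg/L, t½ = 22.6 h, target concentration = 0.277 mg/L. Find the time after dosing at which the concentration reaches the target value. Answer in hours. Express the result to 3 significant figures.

82.9 h

k = ln2 / t½ = 0.693147 / 22.6 = 0.03067 h⁻¹
t = ln(C₀ / C) / k = ln(3.520 / 0.277) / 0.03067
  = ln(12.71) / 0.03067 = 2.542 / 0.03067 = 82.88 h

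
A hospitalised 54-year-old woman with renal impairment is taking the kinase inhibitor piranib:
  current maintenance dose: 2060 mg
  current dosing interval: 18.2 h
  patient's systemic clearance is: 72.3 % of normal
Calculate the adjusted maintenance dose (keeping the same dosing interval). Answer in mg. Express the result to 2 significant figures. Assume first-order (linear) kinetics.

To keep the same average steady-state level, dosing rate must scale with clearance.
CL ratio = 72.3 / 100 = 0.7230
New dose (same interval) = 2060 × 0.7230 = 1489 mg

1500 mg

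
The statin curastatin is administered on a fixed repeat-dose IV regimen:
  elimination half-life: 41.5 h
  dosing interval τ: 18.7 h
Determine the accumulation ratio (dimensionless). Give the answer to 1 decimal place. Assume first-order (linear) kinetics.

k = ln2 / t½ = 0.693147 / 41.5 = 0.01670 h⁻¹
e^(−kτ) = e^(−0.01670 × 18.7) = 0.7318
Accumulation ratio R = 1 / (1 − e^(−kτ)) = 1 / (1 − 0.7318) = 3.729

3.7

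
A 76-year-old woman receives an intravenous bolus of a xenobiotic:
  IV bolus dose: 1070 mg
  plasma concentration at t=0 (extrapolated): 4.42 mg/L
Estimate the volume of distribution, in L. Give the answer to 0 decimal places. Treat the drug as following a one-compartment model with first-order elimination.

242 L

Vd = Dose / C₀ = 1070 / 4.42 = 242.1 L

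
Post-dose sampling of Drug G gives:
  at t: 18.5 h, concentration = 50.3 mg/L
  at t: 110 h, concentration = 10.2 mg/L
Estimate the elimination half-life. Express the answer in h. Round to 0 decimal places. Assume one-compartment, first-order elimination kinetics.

40 h

k = ln(C₁/C₂) / (t₂ − t₁) = ln(50.3/10.2) / (110 − 18.5)
  = 1.596 / 91.50 = 0.01744 h⁻¹
t½ = ln2 / k = 0.693147 / 0.01744 = 39.74 h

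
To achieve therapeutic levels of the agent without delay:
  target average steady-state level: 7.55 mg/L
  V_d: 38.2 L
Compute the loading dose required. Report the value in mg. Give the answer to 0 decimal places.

LD = Css × Vd = 7.55 × 38.2 = 288.4 mg

288 mg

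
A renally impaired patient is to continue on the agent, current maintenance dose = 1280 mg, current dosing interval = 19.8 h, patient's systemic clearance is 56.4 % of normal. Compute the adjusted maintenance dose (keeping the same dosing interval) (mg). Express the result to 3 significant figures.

722 mg

To keep the same average steady-state level, dosing rate must scale with clearance.
CL ratio = 56.4 / 100 = 0.5640
New dose (same interval) = 1280 × 0.5640 = 721.9 mg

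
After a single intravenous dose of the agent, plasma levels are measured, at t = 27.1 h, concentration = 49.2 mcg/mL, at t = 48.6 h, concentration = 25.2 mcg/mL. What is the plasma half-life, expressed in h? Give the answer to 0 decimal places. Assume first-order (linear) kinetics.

22 h

k = ln(C₁/C₂) / (t₂ − t₁) = ln(49.2/25.2) / (48.6 − 27.1)
  = 0.6690 / 21.50 = 0.03112 h⁻¹
t½ = ln2 / k = 0.693147 / 0.03112 = 22.27 h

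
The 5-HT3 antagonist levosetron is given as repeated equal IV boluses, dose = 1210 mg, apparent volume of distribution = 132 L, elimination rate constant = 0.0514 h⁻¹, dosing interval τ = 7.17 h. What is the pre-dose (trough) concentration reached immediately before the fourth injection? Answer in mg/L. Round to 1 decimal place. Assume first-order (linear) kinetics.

13.8 mg/L

C₀ per dose = Dose / Vd = 1210 / 132 = 9.167 mg/L
Fraction remaining after one interval: r = e^(−kτ) = e^(−0.05140 × 7.17) = 0.6917
Before dose 4, 3 doses have been given (aged 1τ, 2τ, 3τ).
C_trough = C₀ × (r + r² + … + r^3) = C₀ × r(1−r^3)/(1−r)
        = 9.167 × 0.6917 × (1 − 0.3309) / (1 − 0.6917) = 13.76 mg/L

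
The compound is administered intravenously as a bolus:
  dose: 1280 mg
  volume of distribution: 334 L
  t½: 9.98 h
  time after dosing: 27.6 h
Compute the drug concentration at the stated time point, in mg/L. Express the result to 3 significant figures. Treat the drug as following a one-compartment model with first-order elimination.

0.564 mg/L

C₀ = Dose / Vd = 1280 / 334 = 3.832 mg/L
k = ln2 / t½ = 0.693147 / 9.98 = 0.06945 h⁻¹
C = C₀ · e^(−k·t) = 3.832 × e^(−0.06945 × 27.6)
  = 3.832 × 0.1471 = 0.5637 mg/L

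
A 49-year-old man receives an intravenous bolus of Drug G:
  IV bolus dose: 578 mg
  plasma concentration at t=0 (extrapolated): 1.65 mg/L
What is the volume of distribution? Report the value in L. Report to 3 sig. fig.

Vd = Dose / C₀ = 578.0 / 1.65 = 350.3 L

350 L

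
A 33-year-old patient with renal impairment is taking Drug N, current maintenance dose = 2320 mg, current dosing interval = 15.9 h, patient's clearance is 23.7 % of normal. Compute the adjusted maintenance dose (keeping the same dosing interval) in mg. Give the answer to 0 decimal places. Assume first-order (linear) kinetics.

To keep the same average steady-state level, dosing rate must scale with clearance.
CL ratio = 23.7 / 100 = 0.2370
New dose (same interval) = 2320 × 0.2370 = 549.8 mg

550 mg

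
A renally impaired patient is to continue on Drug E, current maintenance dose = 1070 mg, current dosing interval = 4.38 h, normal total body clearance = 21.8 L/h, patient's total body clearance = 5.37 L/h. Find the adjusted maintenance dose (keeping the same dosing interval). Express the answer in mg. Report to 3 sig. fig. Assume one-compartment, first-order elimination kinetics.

To keep the same average steady-state level, dosing rate must scale with clearance.
CL ratio = 5.37 / 21.8 = 0.2463
New dose (same interval) = 1070 × 0.2463 = 263.5 mg

264 mg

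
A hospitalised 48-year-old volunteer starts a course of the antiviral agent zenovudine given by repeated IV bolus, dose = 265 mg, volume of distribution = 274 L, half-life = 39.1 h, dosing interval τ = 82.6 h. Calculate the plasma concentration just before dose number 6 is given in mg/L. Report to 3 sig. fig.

0.291 mg/L

C₀ per dose = Dose / Vd = 265 / 274 = 0.9672 mg/L
k = ln2 / t½ = 0.693147 / 39.1 = 0.01773 h⁻¹
Fraction remaining after one interval: r = e^(−kτ) = e^(−0.01773 × 82.6) = 0.2312
Before dose 6, 5 doses have been given (aged 1τ, 2τ, 3τ, 4τ, 5τ).
C_trough = C₀ × (r + r² + … + r^5) = C₀ × r(1−r^5)/(1−r)
        = 0.9672 × 0.2312 × (1 − 0.0006606) / (1 − 0.2312) = 0.2907 mg/L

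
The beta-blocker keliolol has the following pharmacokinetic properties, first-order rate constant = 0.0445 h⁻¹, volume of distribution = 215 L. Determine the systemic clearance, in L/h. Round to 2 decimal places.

9.57 L/h

CL = k × Vd = 0.0445 × 215 = 9.568 L/h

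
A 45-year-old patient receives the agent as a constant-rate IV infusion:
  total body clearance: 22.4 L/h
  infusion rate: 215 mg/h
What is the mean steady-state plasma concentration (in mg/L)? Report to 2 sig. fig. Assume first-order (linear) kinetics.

9.6 mg/L

At steady state Css = R₀ / CL = 215 / 22.40 = 9.598 mg/L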